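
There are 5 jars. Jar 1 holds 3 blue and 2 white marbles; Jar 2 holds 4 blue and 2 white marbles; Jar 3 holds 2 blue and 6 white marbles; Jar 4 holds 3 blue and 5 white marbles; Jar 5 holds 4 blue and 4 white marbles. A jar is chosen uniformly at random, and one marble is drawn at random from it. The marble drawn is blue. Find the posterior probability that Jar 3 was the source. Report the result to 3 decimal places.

Tabulate prior·likelihood by source: [1] prior 0.2, lik 0.6, product 0.1200; [2] prior 0.2, lik 0.6667, product 0.1333; [3] prior 0.2, lik 0.25, product 0.05000; [4] prior 0.2, lik 0.375, product 0.07500; [5] prior 0.2, lik 0.5, product 0.1000.
Normalizing constant = 0.47833; the posterior for Jar 3 is its product over the sum, 0.05000/0.47833 = 0.105.

Posterior probability ≈ 0.105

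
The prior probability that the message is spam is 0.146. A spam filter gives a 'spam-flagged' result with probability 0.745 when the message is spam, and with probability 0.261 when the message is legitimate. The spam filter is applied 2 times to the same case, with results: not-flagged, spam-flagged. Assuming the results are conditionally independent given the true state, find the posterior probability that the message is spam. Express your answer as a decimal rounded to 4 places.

Posterior P(H) ≈ 0.1441

Let H be the event that the message is spam; start with P(H) = 0.146. P('spam-flagged'|H) = 0.745, P('spam-flagged'|¬H) = 0.261.
Update on result 1 ('not-flagged'): P(H) ← 0.255·0.1460 / (0.255·0.1460 + 0.739·0.8540) = 0.037230/0.66834 = 0.0557.
Update on result 2 ('spam-flagged'): P(H) ← 0.745·0.0557 / (0.745·0.0557 + 0.261·0.9443) = 0.041501/0.28796 = 0.1441.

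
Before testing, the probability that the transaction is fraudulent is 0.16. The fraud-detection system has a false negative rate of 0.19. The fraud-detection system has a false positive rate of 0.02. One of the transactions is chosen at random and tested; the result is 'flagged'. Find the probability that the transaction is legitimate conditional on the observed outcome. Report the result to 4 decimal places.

P(¬H | E) ≈ 0.1148

Let H be the event that the transaction is fraudulent. P(H) = 0.16, so P(¬H) = 0.84. With E the 'flagged' result, P(E|H) = 0.81 and P(E|¬H) = 0.02.
P(E) = 0.81·0.16 + 0.02·0.84 = 0.12960 + 0.016800 = 0.14640.
By Bayes' theorem, P(H|E) = 0.12960 / 0.14640 = 0.8852. Hence P(¬H|E) = 1 − 0.8852 = 0.1148.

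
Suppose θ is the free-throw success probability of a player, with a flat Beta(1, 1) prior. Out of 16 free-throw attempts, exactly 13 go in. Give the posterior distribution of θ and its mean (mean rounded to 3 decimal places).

Posterior: Beta(14, 4); mean ≈ 0.778

The binomial likelihood is conjugate to the Beta prior: with 13 successes and 3 failures, the posterior is Beta(1+13, 1+3) = Beta(14, 4).
E[θ | data] = 14/(14+4) = 0.778.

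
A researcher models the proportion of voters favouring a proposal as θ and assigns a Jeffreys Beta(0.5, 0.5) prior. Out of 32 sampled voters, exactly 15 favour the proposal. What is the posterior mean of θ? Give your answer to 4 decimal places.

The binomial likelihood is conjugate to the Beta prior: with 15 successes and 17 failures, the posterior is Beta(0.5+15, 0.5+17) = Beta(15.5, 17.5).
Posterior mean = α/(α+β) = 15.5/33 = 0.4697.

Posterior mean ≈ 0.4697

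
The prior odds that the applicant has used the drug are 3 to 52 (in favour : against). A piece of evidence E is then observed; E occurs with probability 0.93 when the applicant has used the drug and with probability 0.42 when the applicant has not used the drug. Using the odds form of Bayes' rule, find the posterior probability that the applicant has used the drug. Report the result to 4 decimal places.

Posterior probability ≈ 0.1133

Prior odds = 3/52 = 0.057692. In log-odds, ln(0.057692) = -2.8526.
Add log likelihood ratio: ln(2.2143) = 0.79493.
Posterior log-odds = -2.0577, so posterior odds = exp(-2.0577) = 0.12775. Converting, P(H|E) = 0.12775/1.1277 = 0.1133.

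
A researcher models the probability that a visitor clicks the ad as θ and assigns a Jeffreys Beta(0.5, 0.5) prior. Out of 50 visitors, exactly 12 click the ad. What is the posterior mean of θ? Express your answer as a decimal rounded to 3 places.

Posterior mean ≈ 0.245

The binomial likelihood is conjugate to the Beta prior: with 12 successes and 38 failures, the posterior is Beta(0.5+12, 0.5+38) = Beta(12.5, 38.5).
Posterior mean = α/(α+β) = 12.5/51 = 0.245.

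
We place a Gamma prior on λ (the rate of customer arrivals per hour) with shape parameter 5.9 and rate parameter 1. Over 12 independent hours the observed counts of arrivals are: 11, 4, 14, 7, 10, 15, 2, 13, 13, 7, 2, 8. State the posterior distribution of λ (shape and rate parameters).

Total count ∑xᵢ = 106 over n = 12 hours.
Gamma is conjugate to the Poisson likelihood: posterior is Gamma(shape = 5.9+106 = 111.9, rate = 1+12 = 13).

Posterior: Gamma(shape=111.9, rate=13)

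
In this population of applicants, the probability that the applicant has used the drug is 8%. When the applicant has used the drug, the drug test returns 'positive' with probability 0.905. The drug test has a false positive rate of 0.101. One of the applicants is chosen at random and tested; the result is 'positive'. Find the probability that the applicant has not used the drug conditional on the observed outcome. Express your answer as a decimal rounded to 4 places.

P(¬H | E) ≈ 0.5621

Write H for 'the applicant has used the drug'. Prior odds H:¬H = 0.08/0.92 = 0.086957. For the 'positive' outcome, the likelihood ratio is 0.905/0.101 = 8.9604.
Posterior odds = 0.086957 × 8.9604 = 0.77916, so P(H|E) = 0.77916/(1+0.77916) = 0.4379. Then P(¬H|E) = 1 − 0.4379 = 0.5621.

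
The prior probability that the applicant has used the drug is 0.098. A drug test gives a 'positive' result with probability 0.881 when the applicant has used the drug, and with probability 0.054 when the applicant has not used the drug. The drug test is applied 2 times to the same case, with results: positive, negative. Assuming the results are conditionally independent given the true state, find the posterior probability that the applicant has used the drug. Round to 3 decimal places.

Posterior P(H) ≈ 0.182

Let H be the event that the applicant has used the drug; start with P(H) = 0.098. P('positive'|H) = 0.881, P('positive'|¬H) = 0.054.
Update on result 1 ('positive'): P(H) ← 0.881·0.0980 / (0.881·0.0980 + 0.054·0.9020) = 0.086338/0.13505 = 0.6393.
Update on result 2 ('negative'): P(H) ← 0.119·0.6393 / (0.119·0.6393 + 0.946·0.3607) = 0.076079/0.41728 = 0.1823.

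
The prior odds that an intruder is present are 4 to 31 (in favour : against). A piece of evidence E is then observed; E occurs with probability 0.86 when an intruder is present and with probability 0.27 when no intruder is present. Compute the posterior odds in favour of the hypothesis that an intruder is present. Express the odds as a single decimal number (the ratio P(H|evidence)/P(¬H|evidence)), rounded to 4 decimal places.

Posterior odds ≈ 0.4110

Prior odds = 4/31 = 0.12903.
Likelihood ratio for E = 0.86/0.27 = 3.1852.
Posterior odds = prior odds × LR = 0.41099.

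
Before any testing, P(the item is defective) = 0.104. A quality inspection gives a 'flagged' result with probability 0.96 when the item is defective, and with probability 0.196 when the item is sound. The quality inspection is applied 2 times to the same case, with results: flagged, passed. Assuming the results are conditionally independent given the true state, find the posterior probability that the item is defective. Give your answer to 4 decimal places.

Posterior P(H) ≈ 0.0275

With H the event that the item is defective, the joint likelihood of the observed sequence is P(data|H) = 0.96·0.04 = 0.038400 and P(data|¬H) = 0.196·0.804 = 0.15758.
Bayes: P(H|data) = 0.104·0.038400 / (0.104·0.038400 + 0.896·0.15758) = 0.0039936/0.14519 = 0.0275.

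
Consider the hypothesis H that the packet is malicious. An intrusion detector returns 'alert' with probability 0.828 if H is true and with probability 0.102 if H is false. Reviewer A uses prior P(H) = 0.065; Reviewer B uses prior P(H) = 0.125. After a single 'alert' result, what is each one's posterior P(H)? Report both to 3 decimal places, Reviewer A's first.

The likelihood ratio for an 'alert' result is 0.828/0.102 = 8.1176.
Reviewer A: prior odds 0.065/0.935 = 0.069519; posterior odds 0.56433; posterior probability 0.361.
Reviewer B: prior odds 0.125/0.875 = 0.14286; posterior odds 1.1597; posterior probability 0.537.

Reviewer A: 0.361; Reviewer B: 0.537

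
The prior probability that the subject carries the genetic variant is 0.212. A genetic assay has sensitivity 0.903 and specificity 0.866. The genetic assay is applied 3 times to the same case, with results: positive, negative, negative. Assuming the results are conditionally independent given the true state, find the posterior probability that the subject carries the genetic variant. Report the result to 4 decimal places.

Let H be the event that the subject carries the genetic variant; start with P(H) = 0.212. P('positive'|H) = 0.903, P('positive'|¬H) = 0.134.
Update on result 1 ('positive'): P(H) ← 0.903·0.2120 / (0.903·0.2120 + 0.134·0.7880) = 0.19144/0.29703 = 0.6445.
Update on result 2 ('negative'): P(H) ← 0.097·0.6445 / (0.097·0.6445 + 0.866·0.3555) = 0.062517/0.37038 = 0.1688.
Update on result 3 ('negative'): P(H) ← 0.097·0.1688 / (0.097·0.1688 + 0.866·0.8312) = 0.016373/0.73620 = 0.0222.

Posterior P(H) ≈ 0.0222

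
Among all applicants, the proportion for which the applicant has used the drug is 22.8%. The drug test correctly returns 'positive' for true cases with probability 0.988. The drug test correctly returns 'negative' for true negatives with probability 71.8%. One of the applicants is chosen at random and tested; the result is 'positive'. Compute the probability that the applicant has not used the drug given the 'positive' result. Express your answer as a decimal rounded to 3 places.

P(¬H | E) ≈ 0.491

Let H be the event that the applicant has used the drug. P(H) = 0.228, so P(¬H) = 0.772. With E the 'positive' result, P(E|H) = 0.988 and P(E|¬H) = 0.282.
P(E) = 0.988·0.228 + 0.282·0.772 = 0.22526 + 0.21770 = 0.44297.
By Bayes' theorem, P(H|E) = 0.22526 / 0.44297 = 0.509. Hence P(¬H|E) = 1 − 0.509 = 0.491.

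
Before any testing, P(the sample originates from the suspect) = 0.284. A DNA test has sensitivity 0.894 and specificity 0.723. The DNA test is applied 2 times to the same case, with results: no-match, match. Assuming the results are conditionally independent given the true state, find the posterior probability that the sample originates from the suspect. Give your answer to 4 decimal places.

With H the event that the sample originates from the suspect, the joint likelihood of the observed sequence is P(data|H) = 0.106·0.894 = 0.094764 and P(data|¬H) = 0.723·0.277 = 0.20027.
Bayes: P(H|data) = 0.284·0.094764 / (0.284·0.094764 + 0.716·0.20027) = 0.026913/0.17031 = 0.1580.

Posterior P(H) ≈ 0.1580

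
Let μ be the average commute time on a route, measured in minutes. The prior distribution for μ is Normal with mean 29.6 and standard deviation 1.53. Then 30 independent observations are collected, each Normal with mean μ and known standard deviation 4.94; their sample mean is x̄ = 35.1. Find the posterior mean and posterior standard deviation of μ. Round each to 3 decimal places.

Posterior mean ≈ 33.682; posterior SD ≈ 0.777

Prior precision 1/τ₀² = 1/1.53² = 0.427186; data precision n/σ² = 30/4.94² = 1.22933.
Posterior precision = 0.427186 + 1.22933 = 1.65651, giving posterior SD = 1/√1.65651 = 0.777.
Posterior mean = (0.427186·29.6 + 1.22933·35.1) / 1.65651 = 33.682.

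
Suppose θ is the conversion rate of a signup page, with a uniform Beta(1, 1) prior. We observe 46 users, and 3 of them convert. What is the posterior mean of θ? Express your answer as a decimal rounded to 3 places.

Observing 3 successes and 43 failures updates Beta(1, 1) by adding the success and failure counts to the two shape parameters: α = 1+3 = 4, β = 1+43 = 44.
Posterior mean = α/(α+β) = 4/48 = 0.083.

Posterior mean ≈ 0.083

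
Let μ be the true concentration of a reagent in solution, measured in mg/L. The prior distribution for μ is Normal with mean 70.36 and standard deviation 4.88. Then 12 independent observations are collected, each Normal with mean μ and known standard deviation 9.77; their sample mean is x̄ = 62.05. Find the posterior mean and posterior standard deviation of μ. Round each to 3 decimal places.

Posterior mean ≈ 64.131; posterior SD ≈ 2.442

Prior precision 1/τ₀² = 1/4.88² = 0.0419914; data precision n/σ² = 12/9.77² = 0.125716.
Posterior precision = 0.0419914 + 0.125716 = 0.167708, giving posterior SD = 1/√0.167708 = 2.442.
Posterior mean = (0.0419914·70.36 + 0.125716·62.05) / 0.167708 = 64.131.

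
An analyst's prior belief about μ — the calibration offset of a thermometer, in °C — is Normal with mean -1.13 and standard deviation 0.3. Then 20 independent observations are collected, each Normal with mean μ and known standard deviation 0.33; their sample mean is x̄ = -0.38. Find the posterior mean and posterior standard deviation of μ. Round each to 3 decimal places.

With known σ, the Normal prior is conjugate. Weight on the data is w = (n/σ²)/(n/σ² + 1/τ₀²) = 183.655/(183.655+11.1111) = 0.94295.
Posterior mean = w·x̄ + (1−w)·μ₀ = 0.94295·-0.38 + 0.057049·-1.13 = -0.423. Posterior variance = 1/(183.655+11.1111) = 0.00513437, so SD = 0.072.

Posterior mean ≈ -0.423; posterior SD ≈ 0.072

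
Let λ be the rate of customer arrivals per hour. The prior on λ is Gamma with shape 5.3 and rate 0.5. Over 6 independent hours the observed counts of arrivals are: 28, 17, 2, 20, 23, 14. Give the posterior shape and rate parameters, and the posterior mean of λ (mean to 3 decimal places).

The Poisson likelihood adds the total count to the shape and the number of exposure periods to the rate. Here ∑xᵢ = 104 and n = 6, so shape 5.3→109.3 and rate 0.5→6.5.
E[λ | data] = 109.3/6.5 = 16.815.

Posterior: Gamma(shape=109.3, rate=6.5); mean ≈ 16.815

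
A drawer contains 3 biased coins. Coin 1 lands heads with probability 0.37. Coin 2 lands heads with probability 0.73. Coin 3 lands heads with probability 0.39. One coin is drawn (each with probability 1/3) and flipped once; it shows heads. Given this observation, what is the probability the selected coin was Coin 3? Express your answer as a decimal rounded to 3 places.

P(heads|C1) = 0.37; P(heads|C2) = 0.73; P(heads|C3) = 0.39.
Prior × likelihood for each source: 0.333333·0.37=0.1233, 0.333333·0.73=0.2433, 0.333333·0.39=0.1300. Summing gives P(heads) = 0.49667.
P(Coin 3 | heads) = 0.1300 / 0.49667 = 0.262.

Posterior probability ≈ 0.262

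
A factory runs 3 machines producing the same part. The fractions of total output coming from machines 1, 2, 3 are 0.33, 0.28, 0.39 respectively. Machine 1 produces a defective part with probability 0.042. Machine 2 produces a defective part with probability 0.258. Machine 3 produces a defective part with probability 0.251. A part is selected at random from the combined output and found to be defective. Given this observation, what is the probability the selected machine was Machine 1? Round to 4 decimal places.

P(defective|M1) = 0.042; P(defective|M2) = 0.258; P(defective|M3) = 0.251.
Prior × likelihood for each source: 0.33·0.042=0.01386, 0.28·0.258=0.07224, 0.39·0.251=0.09789. Summing gives P(defective) = 0.18399.
P(Machine 1 | defective) = 0.01386 / 0.18399 = 0.0753.

Posterior probability ≈ 0.0753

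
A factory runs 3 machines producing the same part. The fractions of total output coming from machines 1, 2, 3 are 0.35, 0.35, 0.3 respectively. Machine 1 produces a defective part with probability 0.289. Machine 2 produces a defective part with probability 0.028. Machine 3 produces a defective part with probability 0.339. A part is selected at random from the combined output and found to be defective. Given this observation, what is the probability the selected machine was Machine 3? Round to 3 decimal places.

Posterior probability ≈ 0.478

P(defective|M1) = 0.289; P(defective|M2) = 0.028; P(defective|M3) = 0.339.
Prior × likelihood for each source: 0.35·0.289=0.1011, 0.35·0.028=0.009800, 0.3·0.339=0.1017. Summing gives P(defective) = 0.21265.
P(Machine 3 | defective) = 0.1017 / 0.21265 = 0.478.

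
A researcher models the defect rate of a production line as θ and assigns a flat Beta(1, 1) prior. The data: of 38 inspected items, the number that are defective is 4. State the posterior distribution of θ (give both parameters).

Observing 4 successes and 34 failures updates Beta(1, 1) by adding the success and failure counts to the two shape parameters: α = 1+4 = 5, β = 1+34 = 35.

Posterior: Beta(5, 35)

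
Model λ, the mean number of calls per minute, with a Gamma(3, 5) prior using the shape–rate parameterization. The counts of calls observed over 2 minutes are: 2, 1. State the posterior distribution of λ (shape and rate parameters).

Posterior: Gamma(shape=6, rate=7)

The Poisson likelihood adds the total count to the shape and the number of exposure periods to the rate. Here ∑xᵢ = 3 and n = 2, so shape 3→6 and rate 5→7.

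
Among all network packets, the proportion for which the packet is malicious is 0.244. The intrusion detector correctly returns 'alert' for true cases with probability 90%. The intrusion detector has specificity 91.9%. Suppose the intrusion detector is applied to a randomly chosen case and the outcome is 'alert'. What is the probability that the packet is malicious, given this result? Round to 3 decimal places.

P(H | E) ≈ 0.782

Let H be the event that the packet is malicious. P(H) = 0.244, so P(¬H) = 0.756. With E the 'alert' result, P(E|H) = 0.9 and P(E|¬H) = 0.081.
P(E) = 0.9·0.244 + 0.081·0.756 = 0.21960 + 0.061236 = 0.28084.
By Bayes' theorem, P(H|E) = 0.21960 / 0.28084 = 0.782.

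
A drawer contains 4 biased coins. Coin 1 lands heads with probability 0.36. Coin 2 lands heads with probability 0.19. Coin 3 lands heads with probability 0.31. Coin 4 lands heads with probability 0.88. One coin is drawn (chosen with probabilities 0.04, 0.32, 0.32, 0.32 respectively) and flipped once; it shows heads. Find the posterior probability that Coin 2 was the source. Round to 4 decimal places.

P(heads|C1) = 0.36; P(heads|C2) = 0.19; P(heads|C3) = 0.31; P(heads|C4) = 0.88.
Prior × likelihood for each source: 0.04·0.36=0.01440, 0.32·0.19=0.06080, 0.32·0.31=0.09920, 0.32·0.88=0.2816. Summing gives P(heads) = 0.45600.
P(Coin 2 | heads) = 0.06080 / 0.45600 = 0.1333.

Posterior probability ≈ 0.1333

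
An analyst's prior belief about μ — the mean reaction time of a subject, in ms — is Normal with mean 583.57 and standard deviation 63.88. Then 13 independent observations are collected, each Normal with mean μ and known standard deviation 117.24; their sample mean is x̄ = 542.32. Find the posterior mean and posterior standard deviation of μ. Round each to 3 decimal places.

Prior precision 1/τ₀² = 1/63.88² = 0.00024506; data precision n/σ² = 13/117.24² = 0.00094578.
Posterior precision = 0.00024506 + 0.00094578 = 0.00119084, giving posterior SD = 1/√0.00119084 = 28.978.
Posterior mean = (0.00024506·583.57 + 0.00094578·542.32) / 0.00119084 = 550.809.

Posterior mean ≈ 550.809; posterior SD ≈ 28.978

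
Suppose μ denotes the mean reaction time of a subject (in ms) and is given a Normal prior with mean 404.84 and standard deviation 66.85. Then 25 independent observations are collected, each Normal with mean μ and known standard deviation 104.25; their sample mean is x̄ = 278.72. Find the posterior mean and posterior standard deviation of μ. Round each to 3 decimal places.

Prior precision 1/τ₀² = 1/66.85² = 0.00022377; data precision n/σ² = 25/104.25² = 0.00230032.
Posterior precision = 0.00022377 + 0.00230032 = 0.00252409, giving posterior SD = 1/√0.00252409 = 19.904.
Posterior mean = (0.00022377·404.84 + 0.00230032·278.72) / 0.00252409 = 289.901.

Posterior mean ≈ 289.901; posterior SD ≈ 19.904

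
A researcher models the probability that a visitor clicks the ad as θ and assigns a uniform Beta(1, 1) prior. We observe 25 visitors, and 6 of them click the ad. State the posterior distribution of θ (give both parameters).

The binomial likelihood is conjugate to the Beta prior: with 6 successes and 19 failures, the posterior is Beta(1+6, 1+19) = Beta(7, 20).

Posterior: Beta(7, 20)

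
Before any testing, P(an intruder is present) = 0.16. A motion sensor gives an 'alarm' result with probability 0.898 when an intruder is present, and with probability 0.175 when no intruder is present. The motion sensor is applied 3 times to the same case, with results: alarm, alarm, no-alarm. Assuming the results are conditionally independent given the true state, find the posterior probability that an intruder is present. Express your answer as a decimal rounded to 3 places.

Posterior P(H) ≈ 0.383

Let H be the event that an intruder is present; start with P(H) = 0.16. P('alarm'|H) = 0.898, P('alarm'|¬H) = 0.175.
Update on result 1 ('alarm'): P(H) ← 0.898·0.1600 / (0.898·0.1600 + 0.175·0.8400) = 0.14368/0.29068 = 0.4943.
Update on result 2 ('alarm'): P(H) ← 0.898·0.4943 / (0.898·0.4943 + 0.175·0.5057) = 0.44387/0.53237 = 0.8338.
Update on result 3 ('no-alarm'): P(H) ← 0.102·0.8338 / (0.102·0.8338 + 0.825·0.1662) = 0.085044/0.22219 = 0.3828.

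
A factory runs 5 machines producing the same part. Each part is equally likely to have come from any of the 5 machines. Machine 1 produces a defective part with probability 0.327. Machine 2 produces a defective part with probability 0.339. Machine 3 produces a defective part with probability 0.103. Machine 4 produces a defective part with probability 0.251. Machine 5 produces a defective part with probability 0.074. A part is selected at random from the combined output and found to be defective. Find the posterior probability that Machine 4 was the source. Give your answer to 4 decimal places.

Tabulate prior·likelihood by source: [1] prior 0.2, lik 0.327, product 0.06540; [2] prior 0.2, lik 0.339, product 0.06780; [3] prior 0.2, lik 0.103, product 0.02060; [4] prior 0.2, lik 0.251, product 0.05020; [5] prior 0.2, lik 0.074, product 0.01480.
Normalizing constant = 0.21880; the posterior for Machine 4 is its product over the sum, 0.05020/0.21880 = 0.2294.

Posterior probability ≈ 0.2294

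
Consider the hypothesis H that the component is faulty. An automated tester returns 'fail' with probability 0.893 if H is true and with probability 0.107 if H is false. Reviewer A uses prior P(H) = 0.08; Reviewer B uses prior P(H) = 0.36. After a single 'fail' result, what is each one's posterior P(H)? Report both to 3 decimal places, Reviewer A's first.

The likelihood ratio for a 'fail' result is 0.893/0.107 = 8.3458.
Reviewer A: prior odds 0.08/0.92 = 0.086957; posterior odds 0.72572; posterior probability 0.421.
Reviewer B: prior odds 0.36/0.64 = 0.56250; posterior odds 4.6945; posterior probability 0.824.

Reviewer A: 0.421; Reviewer B: 0.824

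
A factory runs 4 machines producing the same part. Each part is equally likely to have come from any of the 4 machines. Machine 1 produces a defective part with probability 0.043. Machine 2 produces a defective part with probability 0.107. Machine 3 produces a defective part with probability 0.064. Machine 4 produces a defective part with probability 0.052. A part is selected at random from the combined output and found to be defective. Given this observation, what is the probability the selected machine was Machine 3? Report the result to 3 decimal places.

P(defective|M1) = 0.043; P(defective|M2) = 0.107; P(defective|M3) = 0.064; P(defective|M4) = 0.052.
Prior × likelihood for each source: 0.25·0.043=0.01075, 0.25·0.107=0.02675, 0.25·0.064=0.01600, 0.25·0.052=0.01300. Summing gives P(defective) = 0.066500.
P(Machine 3 | defective) = 0.01600 / 0.066500 = 0.241.

Posterior probability ≈ 0.241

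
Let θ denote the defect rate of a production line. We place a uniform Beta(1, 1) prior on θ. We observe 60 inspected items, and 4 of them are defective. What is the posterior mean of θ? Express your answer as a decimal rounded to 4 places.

Observing 4 successes and 56 failures updates Beta(1, 1) by adding the success and failure counts to the two shape parameters: α = 1+4 = 5, β = 1+56 = 57.
Posterior mean = α/(α+β) = 5/62 = 0.0806.

Posterior mean ≈ 0.0806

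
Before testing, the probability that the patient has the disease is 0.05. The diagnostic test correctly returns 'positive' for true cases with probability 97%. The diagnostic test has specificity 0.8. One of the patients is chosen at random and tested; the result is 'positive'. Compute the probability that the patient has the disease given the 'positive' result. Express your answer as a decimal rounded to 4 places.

Let H be the event that the patient has the disease. P(H) = 0.05, so P(¬H) = 0.95. With E the 'positive' result, P(E|H) = 0.97 and P(E|¬H) = 0.2.
P(E) = 0.97·0.05 + 0.2·0.95 = 0.048500 + 0.19000 = 0.23850.
By Bayes' theorem, P(H|E) = 0.048500 / 0.23850 = 0.2034.

P(H | E) ≈ 0.2034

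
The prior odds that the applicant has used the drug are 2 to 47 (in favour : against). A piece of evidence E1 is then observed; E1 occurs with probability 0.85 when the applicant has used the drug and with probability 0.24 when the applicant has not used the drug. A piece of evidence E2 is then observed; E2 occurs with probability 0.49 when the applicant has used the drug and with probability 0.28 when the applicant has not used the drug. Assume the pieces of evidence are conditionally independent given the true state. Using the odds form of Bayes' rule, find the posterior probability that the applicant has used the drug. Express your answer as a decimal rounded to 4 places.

Prior odds = 2/47 = 0.042553.
Likelihood ratio for E1 = 0.85/0.24 = 3.5417.
Likelihood ratio for E2 = 0.49/0.28 = 1.7500.
Posterior odds = prior odds × LR₁ × LR₂ = 0.26374.
Posterior probability = odds/(1+odds) = 0.26374/1.2637 = 0.2087.

Posterior probability ≈ 0.2087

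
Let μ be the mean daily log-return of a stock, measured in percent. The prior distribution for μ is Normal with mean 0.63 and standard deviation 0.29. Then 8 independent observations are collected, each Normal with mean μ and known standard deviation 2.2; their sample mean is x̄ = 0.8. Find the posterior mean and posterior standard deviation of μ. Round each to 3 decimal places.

Prior precision 1/τ₀² = 1/0.29² = 11.8906; data precision n/σ² = 8/2.2² = 1.65289.
Posterior precision = 11.8906 + 1.65289 = 13.5435, giving posterior SD = 1/√13.5435 = 0.272.
Posterior mean = (11.8906·0.63 + 1.65289·0.8) / 13.5435 = 0.651.

Posterior mean ≈ 0.651; posterior SD ≈ 0.272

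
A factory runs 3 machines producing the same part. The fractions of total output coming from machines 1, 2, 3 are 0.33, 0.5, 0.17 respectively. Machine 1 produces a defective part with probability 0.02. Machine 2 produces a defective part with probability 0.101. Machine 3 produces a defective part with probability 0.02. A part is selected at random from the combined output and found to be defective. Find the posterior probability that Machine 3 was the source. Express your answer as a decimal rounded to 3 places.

P(defective|M1) = 0.02; P(defective|M2) = 0.101; P(defective|M3) = 0.02.
Prior × likelihood for each source: 0.33·0.02=0.006600, 0.5·0.101=0.05050, 0.17·0.02=0.003400. Summing gives P(defective) = 0.060500.
P(Machine 3 | defective) = 0.003400 / 0.060500 = 0.056.

Posterior probability ≈ 0.056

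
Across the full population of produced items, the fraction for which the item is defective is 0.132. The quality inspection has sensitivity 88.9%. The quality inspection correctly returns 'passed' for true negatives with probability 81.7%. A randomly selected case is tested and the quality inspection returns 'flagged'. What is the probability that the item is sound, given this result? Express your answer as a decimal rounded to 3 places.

P(¬H | E) ≈ 0.575

Let H be the event that the item is defective. P(H) = 0.132, so P(¬H) = 0.868. With E the 'flagged' result, P(E|H) = 0.889 and P(E|¬H) = 0.183.
P(E) = 0.889·0.132 + 0.183·0.868 = 0.11735 + 0.15884 = 0.27619.
By Bayes' theorem, P(H|E) = 0.11735 / 0.27619 = 0.425. Hence P(¬H|E) = 1 − 0.425 = 0.575.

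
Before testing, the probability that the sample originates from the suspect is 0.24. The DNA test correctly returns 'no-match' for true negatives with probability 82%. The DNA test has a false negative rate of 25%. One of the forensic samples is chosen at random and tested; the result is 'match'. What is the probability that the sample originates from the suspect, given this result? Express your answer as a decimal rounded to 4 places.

Let H be the event that the sample originates from the suspect. P(H) = 0.24, so P(¬H) = 0.76. With E the 'match' result, P(E|H) = 0.75 and P(E|¬H) = 0.18.
P(E) = 0.75·0.24 + 0.18·0.76 = 0.18000 + 0.13680 = 0.31680.
By Bayes' theorem, P(H|E) = 0.18000 / 0.31680 = 0.5682.

P(H | E) ≈ 0.5682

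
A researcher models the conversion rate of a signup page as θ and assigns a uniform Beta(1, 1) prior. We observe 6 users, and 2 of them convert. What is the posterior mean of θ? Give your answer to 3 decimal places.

Posterior mean ≈ 0.375

The binomial likelihood is conjugate to the Beta prior: with 2 successes and 4 failures, the posterior is Beta(1+2, 1+4) = Beta(3, 5).
Posterior mean = α/(α+β) = 3/8 = 0.375.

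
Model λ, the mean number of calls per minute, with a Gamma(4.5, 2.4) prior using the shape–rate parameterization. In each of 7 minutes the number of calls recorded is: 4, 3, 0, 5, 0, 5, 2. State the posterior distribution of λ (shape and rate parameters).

Posterior: Gamma(shape=23.5, rate=9.4)

Total count ∑xᵢ = 19 over n = 7 minutes.
Gamma is conjugate to the Poisson likelihood: posterior is Gamma(shape = 4.5+19 = 23.5, rate = 2.4+7 = 9.4).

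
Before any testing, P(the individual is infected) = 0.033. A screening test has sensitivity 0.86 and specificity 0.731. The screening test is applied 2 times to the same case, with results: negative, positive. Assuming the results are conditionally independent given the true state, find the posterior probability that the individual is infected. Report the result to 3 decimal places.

With H the event that the individual is infected, the joint likelihood of the observed sequence is P(data|H) = 0.14·0.86 = 0.12040 and P(data|¬H) = 0.731·0.269 = 0.19664.
Bayes: P(H|data) = 0.033·0.12040 / (0.033·0.12040 + 0.967·0.19664) = 0.0039732/0.19412 = 0.0205.

Posterior P(H) ≈ 0.020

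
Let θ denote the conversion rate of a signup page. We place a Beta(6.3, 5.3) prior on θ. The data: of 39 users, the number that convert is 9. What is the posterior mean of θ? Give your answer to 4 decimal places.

The binomial likelihood is conjugate to the Beta prior: with 9 successes and 30 failures, the posterior is Beta(6.3+9, 5.3+30) = Beta(15.3, 35.3).
Posterior mean = α/(α+β) = 15.3/50.6 = 0.3024.

Posterior mean ≈ 0.3024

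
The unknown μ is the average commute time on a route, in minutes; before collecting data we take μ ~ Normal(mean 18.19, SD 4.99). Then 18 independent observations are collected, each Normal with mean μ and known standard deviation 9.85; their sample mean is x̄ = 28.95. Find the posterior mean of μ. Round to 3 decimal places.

With known σ, the Normal prior is conjugate. Weight on the data is w = (n/σ²)/(n/σ² + 1/τ₀²) = 0.185524/(0.185524+0.0401605) = 0.82205.
Posterior mean = w·x̄ + (1−w)·μ₀ = 0.82205·28.95 + 0.17795·18.19 = 27.035.

Posterior mean ≈ 27.035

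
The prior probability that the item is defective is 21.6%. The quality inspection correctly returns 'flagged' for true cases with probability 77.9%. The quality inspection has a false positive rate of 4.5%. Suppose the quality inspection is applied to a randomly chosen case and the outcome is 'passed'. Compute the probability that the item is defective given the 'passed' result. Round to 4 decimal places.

Write H for 'the item is defective'. Prior odds H:¬H = 0.216/0.784 = 0.27551. For the 'passed' outcome, the likelihood ratio is 0.221/0.955 = 0.23141.
Posterior odds = 0.27551 × 0.23141 = 0.063757, so P(H|E) = 0.063757/(1+0.063757) = 0.0599.

P(H | E) ≈ 0.0599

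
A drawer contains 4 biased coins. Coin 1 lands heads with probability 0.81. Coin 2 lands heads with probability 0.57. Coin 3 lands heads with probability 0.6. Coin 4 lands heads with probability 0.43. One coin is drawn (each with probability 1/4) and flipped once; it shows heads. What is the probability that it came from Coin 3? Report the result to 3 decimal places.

Posterior probability ≈ 0.249

P(heads|C1) = 0.81; P(heads|C2) = 0.57; P(heads|C3) = 0.6; P(heads|C4) = 0.43.
Prior × likelihood for each source: 0.25·0.81=0.2025, 0.25·0.57=0.1425, 0.25·0.6=0.1500, 0.25·0.43=0.1075. Summing gives P(heads) = 0.60250.
P(Coin 3 | heads) = 0.1500 / 0.60250 = 0.249.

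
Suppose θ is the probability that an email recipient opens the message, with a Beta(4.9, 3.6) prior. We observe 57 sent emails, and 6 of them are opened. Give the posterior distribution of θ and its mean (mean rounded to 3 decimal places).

The binomial likelihood is conjugate to the Beta prior: with 6 successes and 51 failures, the posterior is Beta(4.9+6, 3.6+51) = Beta(10.9, 54.6).
E[θ | data] = 10.9/(10.9+54.6) = 0.166.

Posterior: Beta(10.9, 54.6); mean ≈ 0.166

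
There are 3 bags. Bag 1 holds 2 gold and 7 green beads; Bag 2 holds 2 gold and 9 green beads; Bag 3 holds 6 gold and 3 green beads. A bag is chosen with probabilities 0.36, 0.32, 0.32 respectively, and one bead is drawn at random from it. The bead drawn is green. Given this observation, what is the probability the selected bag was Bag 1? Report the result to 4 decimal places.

P(green|Bag 1) = 0.7778; P(green|Bag 2) = 0.8182; P(green|Bag 3) = 0.3333.
Prior × likelihood for each source: 0.36·0.7778=0.2800, 0.32·0.8182=0.2618, 0.32·0.3333=0.1067. Summing gives P(green) = 0.64848.
P(Bag 1 | green) = 0.2800 / 0.64848 = 0.4318.

Posterior probability ≈ 0.4318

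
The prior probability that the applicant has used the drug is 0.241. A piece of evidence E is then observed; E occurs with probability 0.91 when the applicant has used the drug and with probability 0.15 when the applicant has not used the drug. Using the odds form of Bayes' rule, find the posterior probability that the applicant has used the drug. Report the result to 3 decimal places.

Posterior probability ≈ 0.658

Prior odds = 0.241/(1−0.241) = 0.31752. In log-odds, ln(0.31752) = -1.1472.
Add log likelihood ratio: ln(6.0667) = 1.8028.
Posterior log-odds = 0.65560, so posterior odds = exp(0.65560) = 1.9263. Converting, P(H|E) = 1.9263/2.9263 = 0.658.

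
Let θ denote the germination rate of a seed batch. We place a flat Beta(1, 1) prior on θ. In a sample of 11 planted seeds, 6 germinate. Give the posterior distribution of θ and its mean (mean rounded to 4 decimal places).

Observing 6 successes and 5 failures updates Beta(1, 1) by adding the success and failure counts to the two shape parameters: α = 1+6 = 7, β = 1+5 = 6.
Posterior mean = α/(α+β) = 7/13 = 0.5385.

Posterior: Beta(7, 6); mean ≈ 0.5385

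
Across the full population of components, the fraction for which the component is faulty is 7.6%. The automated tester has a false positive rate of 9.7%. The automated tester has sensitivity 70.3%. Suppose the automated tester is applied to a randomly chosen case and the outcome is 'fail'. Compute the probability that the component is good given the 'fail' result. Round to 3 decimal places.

P(¬H | E) ≈ 0.627

Write H for 'the component is faulty'. Prior odds H:¬H = 0.076/0.924 = 0.082251. For the 'fail' outcome, the likelihood ratio is 0.703/0.097 = 7.2474.
Posterior odds = 0.082251 × 7.2474 = 0.59611, so P(H|E) = 0.59611/(1+0.59611) = 0.373. Then P(¬H|E) = 1 − 0.373 = 0.627.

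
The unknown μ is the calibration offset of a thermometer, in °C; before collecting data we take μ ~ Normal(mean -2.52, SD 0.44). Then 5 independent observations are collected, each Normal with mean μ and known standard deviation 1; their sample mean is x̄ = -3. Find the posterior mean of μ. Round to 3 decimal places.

Posterior mean ≈ -2.756

With known σ, the Normal prior is conjugate. Weight on the data is w = (n/σ²)/(n/σ² + 1/τ₀²) = 5.00000/(5.00000+5.16529) = 0.49187.
Posterior mean = w·x̄ + (1−w)·μ₀ = 0.49187·-3 + 0.50813·-2.52 = -2.756.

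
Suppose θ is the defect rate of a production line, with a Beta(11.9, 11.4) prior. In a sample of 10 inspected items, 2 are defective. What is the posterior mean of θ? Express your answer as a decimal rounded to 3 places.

Observing 2 successes and 8 failures updates Beta(11.9, 11.4) by adding the success and failure counts to the two shape parameters: α = 11.9+2 = 13.9, β = 11.4+8 = 19.4.
E[θ | data] = 13.9/(13.9+19.4) = 0.417.

Posterior mean ≈ 0.417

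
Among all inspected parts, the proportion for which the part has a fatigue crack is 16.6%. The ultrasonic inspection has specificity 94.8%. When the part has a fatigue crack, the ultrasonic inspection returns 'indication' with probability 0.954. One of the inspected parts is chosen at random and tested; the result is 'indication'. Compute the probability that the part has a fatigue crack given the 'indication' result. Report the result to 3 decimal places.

P(H | E) ≈ 0.785

Write H for 'the part has a fatigue crack'. Prior odds H:¬H = 0.166/0.834 = 0.19904. For the 'indication' outcome, the likelihood ratio is 0.954/0.052 = 18.346.
Posterior odds = 0.19904 × 18.346 = 3.6516, so P(H|E) = 3.6516/(1+3.6516) = 0.785.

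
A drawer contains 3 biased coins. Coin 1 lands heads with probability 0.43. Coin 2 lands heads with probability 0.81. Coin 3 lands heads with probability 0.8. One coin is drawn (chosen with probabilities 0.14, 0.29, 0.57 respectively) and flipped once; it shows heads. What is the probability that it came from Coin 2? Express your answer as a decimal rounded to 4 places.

Posterior probability ≈ 0.3127

P(heads|C1) = 0.43; P(heads|C2) = 0.81; P(heads|C3) = 0.8.
Prior × likelihood for each source: 0.14·0.43=0.06020, 0.29·0.81=0.2349, 0.57·0.8=0.4560. Summing gives P(heads) = 0.75110.
P(Coin 2 | heads) = 0.2349 / 0.75110 = 0.3127.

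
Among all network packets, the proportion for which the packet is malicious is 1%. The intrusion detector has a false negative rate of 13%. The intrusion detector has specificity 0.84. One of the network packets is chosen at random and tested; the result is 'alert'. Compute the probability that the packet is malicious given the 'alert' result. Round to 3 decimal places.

Write H for 'the packet is malicious'. Prior odds H:¬H = 0.01/0.99 = 0.010101. For the 'alert' outcome, the likelihood ratio is 0.87/0.16 = 5.4375.
Posterior odds = 0.010101 × 5.4375 = 0.054924, so P(H|E) = 0.054924/(1+0.054924) = 0.052.

P(H | E) ≈ 0.052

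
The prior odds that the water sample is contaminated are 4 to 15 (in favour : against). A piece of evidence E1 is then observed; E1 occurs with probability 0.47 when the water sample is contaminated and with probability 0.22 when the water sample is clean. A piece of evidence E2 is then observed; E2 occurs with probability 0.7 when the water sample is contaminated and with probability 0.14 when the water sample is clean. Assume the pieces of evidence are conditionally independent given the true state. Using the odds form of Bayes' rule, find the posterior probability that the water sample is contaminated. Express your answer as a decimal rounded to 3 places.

Posterior probability ≈ 0.740

Prior odds = 4/15 = 0.26667. In log-odds, ln(0.26667) = -1.3218.
Add log likelihood ratios: ln(2.1364) + ln(5.0000) = 2.3685.
Posterior log-odds = 1.0468, so posterior odds = exp(1.0468) = 2.8485. Converting, P(H|E) = 2.8485/3.8485 = 0.740.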